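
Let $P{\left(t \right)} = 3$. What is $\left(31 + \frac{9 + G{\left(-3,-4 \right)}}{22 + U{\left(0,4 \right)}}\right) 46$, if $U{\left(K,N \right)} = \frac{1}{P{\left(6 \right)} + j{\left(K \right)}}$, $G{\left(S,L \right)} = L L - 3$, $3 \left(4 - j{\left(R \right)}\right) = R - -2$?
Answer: $\frac{619574}{421} \approx 1471.7$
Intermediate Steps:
$j{\left(R \right)} = \frac{10}{3} - \frac{R}{3}$ ($j{\left(R \right)} = 4 - \frac{R - -2}{3} = 4 - \frac{R + 2}{3} = 4 - \frac{2 + R}{3} = 4 - \left(\frac{2}{3} + \frac{R}{3}\right) = \frac{10}{3} - \frac{R}{3}$)
$G{\left(S,L \right)} = -3 + L^{2}$ ($G{\left(S,L \right)} = L^{2} - 3 = -3 + L^{2}$)
$U{\left(K,N \right)} = \frac{1}{\frac{19}{3} - \frac{K}{3}}$ ($U{\left(K,N \right)} = \frac{1}{3 - \left(- \frac{10}{3} + \frac{K}{3}\right)} = \frac{1}{\frac{19}{3} - \frac{K}{3}}$)
$\left(31 + \frac{9 + G{\left(-3,-4 \right)}}{22 + U{\left(0,4 \right)}}\right) 46 = \left(31 + \frac{9 - \left(3 - \left(-4\right)^{2}\right)}{22 - \frac{3}{-19 + 0}}\right) 46 = \left(31 + \frac{9 + \left(-3 + 16\right)}{22 - \frac{3}{-19}}\right) 46 = \left(31 + \frac{9 + 13}{22 - - \frac{3}{19}}\right) 46 = \left(31 + \frac{22}{22 + \frac{3}{19}}\right) 46 = \left(31 + \frac{22}{\frac{421}{19}}\right) 46 = \left(31 + 22 \cdot \frac{19}{421}\right) 46 = \left(31 + \frac{418}{421}\right) 46 = \frac{13469}{421} \cdot 46 = \frac{619574}{421}$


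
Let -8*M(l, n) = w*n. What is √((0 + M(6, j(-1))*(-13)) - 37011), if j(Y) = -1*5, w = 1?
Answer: I*√592306/4 ≈ 192.4*I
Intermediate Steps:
j(Y) = -5
M(l, n) = -n/8
√((0 + M(6, j(-1))*(-13)) - 37011) = √((0 - ⅛*(-5)*(-13)) - 37011) = √((0 + (5/8)*(-13)) - 37011) = √((0 - 65/8) - 37011) = √(-65/8 - 37011) = √(-296153/8) = I*√592306/4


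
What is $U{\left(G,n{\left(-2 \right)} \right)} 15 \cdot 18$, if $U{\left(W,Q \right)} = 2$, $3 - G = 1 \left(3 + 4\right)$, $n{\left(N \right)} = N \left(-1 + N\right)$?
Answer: $540$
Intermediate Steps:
$G = -4$ ($G = 3 - 1 \left(3 + 4\right) = 3 - 1 \cdot 7 = 3 - 7 = -4$)
$U{\left(G,n{\left(-2 \right)} \right)} 15 \cdot 18 = 2 \cdot 15 \cdot 18 = 30 \cdot 18 = 540$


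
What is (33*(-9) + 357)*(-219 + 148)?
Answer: -4260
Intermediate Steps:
(33*(-9) + 357)*(-219 + 148) = (-297 + 357)*(-71) = 60*(-71) = -4260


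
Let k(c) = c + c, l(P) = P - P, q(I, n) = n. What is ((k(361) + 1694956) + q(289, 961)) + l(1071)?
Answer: 1696639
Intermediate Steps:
l(P) = 0
k(c) = 2*c
((k(361) + 1694956) + q(289, 961)) + l(1071) = ((2*361 + 1694956) + 961) + 0 = ((722 + 1694956) + 961) + 0 = (1695678 + 961) + 0 = 1696639 + 0 = 1696639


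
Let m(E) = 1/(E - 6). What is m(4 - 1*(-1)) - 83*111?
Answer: -9214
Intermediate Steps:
m(E) = 1/(-6 + E)
m(4 - 1*(-1)) - 83*111 = 1/(-6 + (4 - 1*(-1))) - 83*111 = 1/(-6 + (4 + 1)) - 9213 = 1/(-6 + 5) - 9213 = 1/(-1) - 9213 = -1 - 9213 = -9214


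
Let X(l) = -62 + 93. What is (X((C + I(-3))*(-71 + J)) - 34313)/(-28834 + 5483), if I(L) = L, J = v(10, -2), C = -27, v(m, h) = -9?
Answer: 34282/23351 ≈ 1.4681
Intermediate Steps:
J = -9
X(l) = 31
(X((C + I(-3))*(-71 + J)) - 34313)/(-28834 + 5483) = (31 - 34313)/(-28834 + 5483) = -34282/(-23351) = -34282*(-1/23351) = 34282/23351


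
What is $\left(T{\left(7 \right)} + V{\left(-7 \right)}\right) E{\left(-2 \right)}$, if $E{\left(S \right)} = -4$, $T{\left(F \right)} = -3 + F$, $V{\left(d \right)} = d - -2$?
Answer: $4$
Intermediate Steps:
$V{\left(d \right)} = 2 + d$ ($V{\left(d \right)} = d + 2 = 2 + d$)
$\left(T{\left(7 \right)} + V{\left(-7 \right)}\right) E{\left(-2 \right)} = \left(\left(-3 + 7\right) + \left(2 - 7\right)\right) \left(-4\right) = \left(4 - 5\right) \left(-4\right) = \left(-1\right) \left(-4\right) = 4$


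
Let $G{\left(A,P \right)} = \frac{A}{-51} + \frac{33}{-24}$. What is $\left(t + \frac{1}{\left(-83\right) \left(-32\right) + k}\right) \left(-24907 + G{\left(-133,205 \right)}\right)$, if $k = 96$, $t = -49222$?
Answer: $\frac{458824409539493}{374272} \approx 1.2259 \cdot 10^{9}$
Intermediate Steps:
$G{\left(A,P \right)} = - \frac{11}{8} - \frac{A}{51}$ ($G{\left(A,P \right)} = A \left(- \frac{1}{51}\right) + 33 \left(- \frac{1}{24}\right) = - \frac{A}{51} - \frac{11}{8} = - \frac{11}{8} - \frac{A}{51}$)
$\left(t + \frac{1}{\left(-83\right) \left(-32\right) + k}\right) \left(-24907 + G{\left(-133,205 \right)}\right) = \left(-49222 + \frac{1}{\left(-83\right) \left(-32\right) + 96}\right) \left(-24907 - - \frac{503}{408}\right) = \left(-49222 + \frac{1}{2656 + 96}\right) \left(-24907 + \left(- \frac{11}{8} + \frac{133}{51}\right)\right) = \left(-49222 + \frac{1}{2752}\right) \left(-24907 + \frac{503}{408}\right) = \left(-49222 + \frac{1}{2752}\right) \left(- \frac{10161553}{408}\right) = \left(- \frac{135458943}{2752}\right) \left(- \frac{10161553}{408}\right) = \frac{458824409539493}{374272}$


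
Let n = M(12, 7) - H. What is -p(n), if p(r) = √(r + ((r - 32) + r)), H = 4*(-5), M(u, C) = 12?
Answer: -8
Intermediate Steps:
H = -20
n = 32 (n = 12 - 1*(-20) = 12 + 20 = 32)
p(r) = √(-32 + 3*r) (p(r) = √(r + ((-32 + r) + r)) = √(r + (-32 + 2*r)) = √(-32 + 3*r))
-p(n) = -√(-32 + 3*32) = -√(-32 + 96) = -√64 = -1*8 = -8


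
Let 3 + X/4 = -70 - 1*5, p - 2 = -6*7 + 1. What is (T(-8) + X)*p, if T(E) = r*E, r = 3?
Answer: 13104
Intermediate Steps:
T(E) = 3*E
p = -39 (p = 2 + (-6*7 + 1) = 2 + (-42 + 1) = 2 - 41 = -39)
X = -312 (X = -12 + 4*(-70 - 1*5) = -12 + 4*(-70 - 5) = -12 + 4*(-75) = -12 - 300 = -312)
(T(-8) + X)*p = (3*(-8) - 312)*(-39) = (-24 - 312)*(-39) = -336*(-39) = 13104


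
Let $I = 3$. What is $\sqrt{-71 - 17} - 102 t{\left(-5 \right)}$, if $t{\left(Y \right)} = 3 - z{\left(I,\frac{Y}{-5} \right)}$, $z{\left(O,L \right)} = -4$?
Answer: $-714 + 2 i \sqrt{22} \approx -714.0 + 9.3808 i$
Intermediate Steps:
$t{\left(Y \right)} = 7$ ($t{\left(Y \right)} = 3 - -4 = 3 + 4 = 7$)
$\sqrt{-71 - 17} - 102 t{\left(-5 \right)} = \sqrt{-71 - 17} - 714 = \sqrt{-88} - 714 = 2 i \sqrt{22} - 714 = -714 + 2 i \sqrt{22}$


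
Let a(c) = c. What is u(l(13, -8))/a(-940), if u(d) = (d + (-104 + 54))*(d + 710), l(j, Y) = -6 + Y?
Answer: 11136/235 ≈ 47.387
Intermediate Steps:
u(d) = (-50 + d)*(710 + d) (u(d) = (d - 50)*(710 + d) = (-50 + d)*(710 + d))
u(l(13, -8))/a(-940) = (-35500 + (-6 - 8)² + 660*(-6 - 8))/(-940) = (-35500 + (-14)² + 660*(-14))*(-1/940) = (-35500 + 196 - 9240)*(-1/940) = -44544*(-1/940) = 11136/235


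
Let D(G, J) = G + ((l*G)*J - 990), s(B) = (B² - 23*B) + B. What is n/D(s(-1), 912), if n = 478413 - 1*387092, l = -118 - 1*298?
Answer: -91321/8726983 ≈ -0.010464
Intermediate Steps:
l = -416 (l = -118 - 298 = -416)
s(B) = B² - 22*B
D(G, J) = -990 + G - 416*G*J (D(G, J) = G + ((-416*G)*J - 990) = G + (-416*G*J - 990) = G + (-990 - 416*G*J) = -990 + G - 416*G*J)
n = 91321 (n = 478413 - 387092 = 91321)
n/D(s(-1), 912) = 91321/(-990 - (-22 - 1) - 416*(-(-22 - 1))*912) = 91321/(-990 - 1*(-23) - 416*(-1*(-23))*912) = 91321/(-990 + 23 - 416*23*912) = 91321/(-990 + 23 - 8726016) = 91321/(-8726983) = 91321*(-1/8726983) = -91321/8726983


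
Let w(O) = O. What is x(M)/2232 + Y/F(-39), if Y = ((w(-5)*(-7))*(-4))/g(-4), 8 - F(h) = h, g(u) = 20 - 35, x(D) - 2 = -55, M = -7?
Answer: 18341/104904 ≈ 0.17484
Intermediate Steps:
x(D) = -53 (x(D) = 2 - 55 = -53)
g(u) = -15
F(h) = 8 - h
Y = 28/3 (Y = (-5*(-7)*(-4))/(-15) = (35*(-4))*(-1/15) = -140*(-1/15) = 28/3 ≈ 9.3333)
x(M)/2232 + Y/F(-39) = -53/2232 + 28/(3*(8 - 1*(-39))) = -53*1/2232 + 28/(3*(8 + 39)) = -53/2232 + (28/3)/47 = -53/2232 + (28/3)*(1/47) = -53/2232 + 28/141 = 18341/104904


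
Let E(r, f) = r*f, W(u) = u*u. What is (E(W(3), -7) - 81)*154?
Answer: -22176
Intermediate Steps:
W(u) = u**2
E(r, f) = f*r
(E(W(3), -7) - 81)*154 = (-7*3**2 - 81)*154 = (-7*9 - 81)*154 = (-63 - 81)*154 = -144*154 = -22176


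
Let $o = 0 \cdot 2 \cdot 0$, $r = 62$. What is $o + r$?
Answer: $62$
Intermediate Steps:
$o = 0$ ($o = 0 \cdot 0 = 0$)
$o + r = 0 + 62 = 62$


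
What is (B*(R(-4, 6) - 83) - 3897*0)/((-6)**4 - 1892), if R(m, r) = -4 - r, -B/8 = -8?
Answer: 1488/149 ≈ 9.9866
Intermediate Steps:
B = 64 (B = -8*(-8) = 64)
(B*(R(-4, 6) - 83) - 3897*0)/((-6)**4 - 1892) = (64*((-4 - 1*6) - 83) - 3897*0)/((-6)**4 - 1892) = (64*((-4 - 6) - 83) + 0)/(1296 - 1892) = (64*(-10 - 83) + 0)/(-596) = (64*(-93) + 0)*(-1/596) = (-5952 + 0)*(-1/596) = -5952*(-1/596) = 1488/149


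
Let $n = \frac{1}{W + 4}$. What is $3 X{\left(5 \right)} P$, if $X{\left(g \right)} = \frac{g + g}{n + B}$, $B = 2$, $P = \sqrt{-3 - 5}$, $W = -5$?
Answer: $60 i \sqrt{2} \approx 84.853 i$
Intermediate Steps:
$n = -1$ ($n = \frac{1}{-5 + 4} = \frac{1}{-1} = -1$)
$P = 2 i \sqrt{2}$ ($P = \sqrt{-8} = 2 i \sqrt{2} \approx 2.8284 i$)
$X{\left(g \right)} = 2 g$ ($X{\left(g \right)} = \frac{g + g}{-1 + 2} = \frac{2 g}{1} = 2 g 1 = 2 g$)
$3 X{\left(5 \right)} P = 3 \cdot 2 \cdot 5 \cdot 2 i \sqrt{2} = 3 \cdot 10 \cdot 2 i \sqrt{2} = 30 \cdot 2 i \sqrt{2} = 60 i \sqrt{2}$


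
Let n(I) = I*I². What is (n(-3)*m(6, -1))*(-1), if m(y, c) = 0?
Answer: 0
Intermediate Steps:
n(I) = I³
(n(-3)*m(6, -1))*(-1) = ((-3)³*0)*(-1) = -27*0*(-1) = 0*(-1) = 0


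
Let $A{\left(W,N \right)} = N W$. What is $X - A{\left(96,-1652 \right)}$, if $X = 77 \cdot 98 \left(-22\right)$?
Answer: $-7420$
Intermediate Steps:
$X = -166012$ ($X = 7546 \left(-22\right) = -166012$)
$X - A{\left(96,-1652 \right)} = -166012 - \left(-1652\right) 96 = -166012 - -158592 = -166012 + 158592 = -7420$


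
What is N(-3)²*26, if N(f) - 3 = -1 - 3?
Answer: 26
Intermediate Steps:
N(f) = -1 (N(f) = 3 + (-1 - 3) = 3 - 4 = -1)
N(-3)²*26 = (-1)²*26 = 1*26 = 26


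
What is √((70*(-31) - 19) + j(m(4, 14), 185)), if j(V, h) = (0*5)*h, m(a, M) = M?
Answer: I*√2189 ≈ 46.787*I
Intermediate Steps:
j(V, h) = 0 (j(V, h) = 0*h = 0)
√((70*(-31) - 19) + j(m(4, 14), 185)) = √((70*(-31) - 19) + 0) = √((-2170 - 19) + 0) = √(-2189 + 0) = √(-2189) = I*√2189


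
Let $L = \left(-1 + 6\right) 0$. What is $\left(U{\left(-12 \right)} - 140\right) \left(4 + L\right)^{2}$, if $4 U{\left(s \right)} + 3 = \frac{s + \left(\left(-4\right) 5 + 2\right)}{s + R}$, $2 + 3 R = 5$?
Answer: $- \frac{24652}{11} \approx -2241.1$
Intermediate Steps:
$R = 1$ ($R = - \frac{2}{3} + \frac{1}{3} \cdot 5 = - \frac{2}{3} + \frac{5}{3} = 1$)
$U{\left(s \right)} = - \frac{3}{4} + \frac{-18 + s}{4 \left(1 + s\right)}$ ($U{\left(s \right)} = - \frac{3}{4} + \frac{\left(s + \left(\left(-4\right) 5 + 2\right)\right) \frac{1}{s + 1}}{4} = - \frac{3}{4} + \frac{\left(s + \left(-20 + 2\right)\right) \frac{1}{1 + s}}{4} = - \frac{3}{4} + \frac{\left(s - 18\right) \frac{1}{1 + s}}{4} = - \frac{3}{4} + \frac{\left(-18 + s\right) \frac{1}{1 + s}}{4} = - \frac{3}{4} + \frac{\frac{1}{1 + s} \left(-18 + s\right)}{4} = - \frac{3}{4} + \frac{-18 + s}{4 \left(1 + s\right)}$)
$L = 0$ ($L = 5 \cdot 0 = 0$)
$\left(U{\left(-12 \right)} - 140\right) \left(4 + L\right)^{2} = \left(\frac{-21 - -24}{4 \left(1 - 12\right)} - 140\right) \left(4 + 0\right)^{2} = \left(\frac{-21 + 24}{4 \left(-11\right)} - 140\right) 4^{2} = \left(\frac{1}{4} \left(- \frac{1}{11}\right) 3 - 140\right) 16 = \left(- \frac{3}{44} - 140\right) 16 = \left(- \frac{6163}{44}\right) 16 = - \frac{24652}{11}$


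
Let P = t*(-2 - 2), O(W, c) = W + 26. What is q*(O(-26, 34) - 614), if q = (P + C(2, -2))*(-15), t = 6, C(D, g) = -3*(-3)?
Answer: -138150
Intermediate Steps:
C(D, g) = 9
O(W, c) = 26 + W
P = -24 (P = 6*(-2 - 2) = 6*(-4) = -24)
q = 225 (q = (-24 + 9)*(-15) = -15*(-15) = 225)
q*(O(-26, 34) - 614) = 225*((26 - 26) - 614) = 225*(0 - 614) = 225*(-614) = -138150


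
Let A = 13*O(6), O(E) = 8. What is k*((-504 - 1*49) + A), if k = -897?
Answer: 402753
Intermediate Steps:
A = 104 (A = 13*8 = 104)
k*((-504 - 1*49) + A) = -897*((-504 - 1*49) + 104) = -897*((-504 - 49) + 104) = -897*(-553 + 104) = -897*(-449) = 402753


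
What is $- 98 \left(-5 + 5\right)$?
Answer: $0$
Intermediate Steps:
$- 98 \left(-5 + 5\right) = \left(-98\right) 0 = 0$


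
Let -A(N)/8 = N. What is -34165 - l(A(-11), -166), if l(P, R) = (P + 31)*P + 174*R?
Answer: -15753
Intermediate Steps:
A(N) = -8*N
l(P, R) = 174*R + P*(31 + P) (l(P, R) = (31 + P)*P + 174*R = P*(31 + P) + 174*R = 174*R + P*(31 + P))
-34165 - l(A(-11), -166) = -34165 - ((-8*(-11))² + 31*(-8*(-11)) + 174*(-166)) = -34165 - (88² + 31*88 - 28884) = -34165 - (7744 + 2728 - 28884) = -34165 - 1*(-18412) = -34165 + 18412 = -15753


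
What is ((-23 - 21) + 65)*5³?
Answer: 2625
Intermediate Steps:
((-23 - 21) + 65)*5³ = (-44 + 65)*125 = 21*125 = 2625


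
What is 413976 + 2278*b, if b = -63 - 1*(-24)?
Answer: 325134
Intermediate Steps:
b = -39 (b = -63 + 24 = -39)
413976 + 2278*b = 413976 + 2278*(-39) = 413976 - 88842 = 325134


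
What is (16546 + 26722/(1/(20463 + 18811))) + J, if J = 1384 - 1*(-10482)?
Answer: 1049508240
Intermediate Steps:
J = 11866 (J = 1384 + 10482 = 11866)
(16546 + 26722/(1/(20463 + 18811))) + J = (16546 + 26722/(1/(20463 + 18811))) + 11866 = (16546 + 26722/(1/39274)) + 11866 = (16546 + 26722*39274) + 11866 = (16546 + 1049479828) + 11866 = 1049496374 + 11866 = 1049508240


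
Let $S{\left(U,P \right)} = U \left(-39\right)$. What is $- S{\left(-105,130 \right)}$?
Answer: $-4095$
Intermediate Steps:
$S{\left(U,P \right)} = - 39 U$
$- S{\left(-105,130 \right)} = - \left(-39\right) \left(-105\right) = \left(-1\right) 4095 = -4095$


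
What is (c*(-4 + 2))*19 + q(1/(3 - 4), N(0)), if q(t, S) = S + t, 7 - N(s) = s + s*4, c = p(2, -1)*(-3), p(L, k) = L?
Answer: 234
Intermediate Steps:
c = -6 (c = 2*(-3) = -6)
N(s) = 7 - 5*s (N(s) = 7 - (s + s*4) = 7 - (s + 4*s) = 7 - 5*s)
(c*(-4 + 2))*19 + q(1/(3 - 4), N(0)) = -6*(-4 + 2)*19 + ((7 - 5*0) + 1/(3 - 4)) = -6*(-2)*19 + ((7 + 0) + 1/(-1)) = 12*19 + (7 - 1) = 228 + 6 = 234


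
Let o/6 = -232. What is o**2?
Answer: 1937664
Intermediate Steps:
o = -1392 (o = 6*(-232) = -1392)
o**2 = (-1392)**2 = 1937664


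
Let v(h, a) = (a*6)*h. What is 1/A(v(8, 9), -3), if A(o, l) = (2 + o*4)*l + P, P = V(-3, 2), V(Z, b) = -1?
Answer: -1/5191 ≈ -0.00019264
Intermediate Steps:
P = -1
v(h, a) = 6*a*h (v(h, a) = (6*a)*h = 6*a*h)
A(o, l) = -1 + l*(2 + 4*o) (A(o, l) = (2 + o*4)*l - 1 = (2 + 4*o)*l - 1 = l*(2 + 4*o) - 1 = -1 + l*(2 + 4*o))
1/A(v(8, 9), -3) = 1/(-1 + 2*(-3) + 4*(-3)*(6*9*8)) = 1/(-1 - 6 + 4*(-3)*432) = 1/(-1 - 6 - 5184) = 1/(-5191) = -1/5191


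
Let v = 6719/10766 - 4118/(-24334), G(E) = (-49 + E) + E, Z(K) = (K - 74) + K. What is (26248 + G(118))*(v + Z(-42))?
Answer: -544362483961915/130989922 ≈ -4.1558e+6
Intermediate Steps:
Z(K) = -74 + 2*K (Z(K) = (-74 + K) + K = -74 + 2*K)
G(E) = -49 + 2*E
v = 103917267/130989922 (v = 6719*(1/10766) - 4118*(-1/24334) = 6719/10766 + 2059/12167 = 103917267/130989922 ≈ 0.79332)
(26248 + G(118))*(v + Z(-42)) = (26248 + (-49 + 2*118))*(103917267/130989922 + (-74 + 2*(-42))) = (26248 + (-49 + 236))*(103917267/130989922 + (-74 - 84)) = (26248 + 187)*(103917267/130989922 - 158) = 26435*(-20592490409/130989922) = -544362483961915/130989922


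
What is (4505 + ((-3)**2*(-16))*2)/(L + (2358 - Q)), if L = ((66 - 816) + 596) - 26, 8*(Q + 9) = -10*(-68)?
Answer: 4217/2102 ≈ 2.0062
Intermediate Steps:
Q = 76 (Q = -9 + (-10*(-68))/8 = -9 + (1/8)*680 = -9 + 85 = 76)
L = -180 (L = (-750 + 596) - 26 = -154 - 26 = -180)
(4505 + ((-3)**2*(-16))*2)/(L + (2358 - Q)) = (4505 + ((-3)**2*(-16))*2)/(-180 + (2358 - 1*76)) = (4505 + (9*(-16))*2)/(-180 + (2358 - 76)) = (4505 - 144*2)/(-180 + 2282) = (4505 - 288)/2102 = 4217*(1/2102) = 4217/2102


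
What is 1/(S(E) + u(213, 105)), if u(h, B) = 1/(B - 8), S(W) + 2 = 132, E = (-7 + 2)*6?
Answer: 97/12611 ≈ 0.0076917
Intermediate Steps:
E = -30 (E = -5*6 = -30)
S(W) = 130 (S(W) = -2 + 132 = 130)
u(h, B) = 1/(-8 + B)
1/(S(E) + u(213, 105)) = 1/(130 + 1/(-8 + 105)) = 1/(130 + 1/97) = 1/(12611/97) = 97/12611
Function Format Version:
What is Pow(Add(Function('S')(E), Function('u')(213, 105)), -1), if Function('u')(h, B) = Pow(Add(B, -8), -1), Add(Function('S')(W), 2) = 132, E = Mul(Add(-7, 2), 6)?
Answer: Rational(97, 12611) ≈ 0.0076917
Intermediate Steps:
E = -30 (E = Mul(-5, 6) = -30)
Function('S')(W) = 130 (Function('S')(W) = Add(-2, 132) = 130)
Function('u')(h, B) = Pow(Add(-8, B), -1)
Pow(Add(Function('S')(E), Function('u')(213, 105)), -1) = Pow(Add(130, Pow(Add(-8, 105), -1)), -1) = Pow(Add(130, Pow(97, -1)), -1) = Pow(Add(130, Rational(1, 97)), -1) = Pow(Rational(12611, 97), -1) = Rational(97, 12611)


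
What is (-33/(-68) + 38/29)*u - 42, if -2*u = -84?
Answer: 32949/986 ≈ 33.417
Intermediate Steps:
u = 42 (u = -½*(-84) = 42)
(-33/(-68) + 38/29)*u - 42 = (-33/(-68) + 38/29)*42 - 42 = (-33*(-1/68) + 38*(1/29))*42 - 42 = (33/68 + 38/29)*42 - 42 = (3541/1972)*42 - 42 = 74361/986 - 42 = 32949/986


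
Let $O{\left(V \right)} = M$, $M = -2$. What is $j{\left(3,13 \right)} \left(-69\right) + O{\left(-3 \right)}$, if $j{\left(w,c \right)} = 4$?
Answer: $-278$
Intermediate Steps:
$O{\left(V \right)} = -2$
$j{\left(3,13 \right)} \left(-69\right) + O{\left(-3 \right)} = 4 \left(-69\right) - 2 = -276 - 2 = -278$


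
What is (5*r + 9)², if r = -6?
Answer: 441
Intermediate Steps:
(5*r + 9)² = (5*(-6) + 9)² = (-30 + 9)² = (-21)² = 441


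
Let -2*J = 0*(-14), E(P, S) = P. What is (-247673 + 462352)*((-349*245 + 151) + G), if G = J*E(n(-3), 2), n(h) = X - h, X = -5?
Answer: -18323711366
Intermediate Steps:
n(h) = -5 - h
J = 0 (J = -0*(-14) = -1/2*0 = 0)
G = 0 (G = 0*(-5 - 1*(-3)) = 0*(-5 + 3) = 0*(-2) = 0)
(-247673 + 462352)*((-349*245 + 151) + G) = (-247673 + 462352)*((-349*245 + 151) + 0) = 214679*((-85505 + 151) + 0) = 214679*(-85354 + 0) = 214679*(-85354) = -18323711366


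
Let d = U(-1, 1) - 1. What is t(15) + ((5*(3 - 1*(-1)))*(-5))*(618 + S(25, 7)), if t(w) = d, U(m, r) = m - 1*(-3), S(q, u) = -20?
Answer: -59799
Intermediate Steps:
U(m, r) = 3 + m (U(m, r) = m + 3 = 3 + m)
d = 1 (d = (3 - 1) - 1 = 2 - 1 = 1)
t(w) = 1
t(15) + ((5*(3 - 1*(-1)))*(-5))*(618 + S(25, 7)) = 1 + ((5*(3 - 1*(-1)))*(-5))*(618 - 20) = 1 + ((5*(3 + 1))*(-5))*598 = 1 + ((5*4)*(-5))*598 = 1 + (20*(-5))*598 = 1 - 100*598 = 1 - 59800 = -59799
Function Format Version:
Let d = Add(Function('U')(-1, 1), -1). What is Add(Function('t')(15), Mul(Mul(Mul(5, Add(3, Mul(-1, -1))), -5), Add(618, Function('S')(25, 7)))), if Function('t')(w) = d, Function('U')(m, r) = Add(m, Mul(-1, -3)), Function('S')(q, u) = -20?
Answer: -59799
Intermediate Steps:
Function('U')(m, r) = Add(3, m) (Function('U')(m, r) = Add(m, 3) = Add(3, m))
d = 1 (d = Add(Add(3, -1), -1) = Add(2, -1) = 1)
Function('t')(w) = 1
Add(Function('t')(15), Mul(Mul(Mul(5, Add(3, Mul(-1, -1))), -5), Add(618, Function('S')(25, 7)))) = Add(1, Mul(Mul(Mul(5, Add(3, Mul(-1, -1))), -5), Add(618, -20))) = Add(1, Mul(Mul(Mul(5, Add(3, 1)), -5), 598)) = Add(1, Mul(Mul(Mul(5, 4), -5), 598)) = Add(1, Mul(Mul(20, -5), 598)) = Add(1, Mul(-100, 598)) = Add(1, -59800) = -59799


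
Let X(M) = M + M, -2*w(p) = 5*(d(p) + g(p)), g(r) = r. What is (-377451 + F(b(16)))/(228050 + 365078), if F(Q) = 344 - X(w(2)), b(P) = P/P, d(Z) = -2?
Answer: -377107/593128 ≈ -0.63579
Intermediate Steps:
b(P) = 1
w(p) = 5 - 5*p/2 (w(p) = -5*(-2 + p)/2 = -(-10 + 5*p)/2 = 5 - 5*p/2)
X(M) = 2*M
F(Q) = 344 (F(Q) = 344 - 2*(5 - 5/2*2) = 344 - 2*(5 - 5) = 344 - 2*0 = 344 - 1*0 = 344 + 0 = 344)
(-377451 + F(b(16)))/(228050 + 365078) = (-377451 + 344)/(228050 + 365078) = -377107/593128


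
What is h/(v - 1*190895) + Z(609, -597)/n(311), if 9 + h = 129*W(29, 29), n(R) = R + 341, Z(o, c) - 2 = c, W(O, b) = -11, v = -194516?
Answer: -228388489/251287972 ≈ -0.90887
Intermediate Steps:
Z(o, c) = 2 + c
n(R) = 341 + R
h = -1428 (h = -9 + 129*(-11) = -9 - 1419 = -1428)
h/(v - 1*190895) + Z(609, -597)/n(311) = -1428/(-194516 - 1*190895) + (2 - 597)/(341 + 311) = -1428/(-194516 - 190895) - 595/652 = -1428/(-385411) - 595*1/652 = -1428*(-1/385411) - 595/652 = 1428/385411 - 595/652 = -228388489/251287972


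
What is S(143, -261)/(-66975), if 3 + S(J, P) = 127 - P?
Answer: -77/13395 ≈ -0.0057484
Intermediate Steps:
S(J, P) = 124 - P (S(J, P) = -3 + (127 - P) = 124 - P)
S(143, -261)/(-66975) = (124 - 1*(-261))/(-66975) = (124 + 261)*(-1/66975) = 385*(-1/66975) = -77/13395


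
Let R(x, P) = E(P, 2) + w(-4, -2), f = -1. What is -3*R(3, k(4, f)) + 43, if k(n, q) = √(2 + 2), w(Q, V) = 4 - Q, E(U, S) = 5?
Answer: 4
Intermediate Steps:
k(n, q) = 2 (k(n, q) = √4 = 2)
R(x, P) = 13 (R(x, P) = 5 + (4 - 1*(-4)) = 5 + (4 + 4) = 5 + 8 = 13)
-3*R(3, k(4, f)) + 43 = -3*13 + 43 = -39 + 43 = 4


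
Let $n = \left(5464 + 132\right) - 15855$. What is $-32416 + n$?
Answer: $-42675$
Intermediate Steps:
$n = -10259$ ($n = 5596 - 15855 = -10259$)
$-32416 + n = -32416 - 10259 = -42675$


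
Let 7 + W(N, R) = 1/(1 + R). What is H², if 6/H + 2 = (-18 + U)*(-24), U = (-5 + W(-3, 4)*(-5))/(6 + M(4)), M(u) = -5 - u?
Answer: 9/109561 ≈ 8.2146e-5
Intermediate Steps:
W(N, R) = -7 + 1/(1 + R)
U = -29/3 (U = (-5 + ((-6 - 7*4)/(1 + 4))*(-5))/(6 + (-5 - 1*4)) = (-5 + ((-6 - 28)/5)*(-5))/(6 + (-5 - 4)) = (-5 + ((⅕)*(-34))*(-5))/(6 - 9) = (-5 - 34/5*(-5))/(-3) = (-5 + 34)*(-⅓) = 29*(-⅓) = -29/3 ≈ -9.6667)
H = 3/331 (H = 6/(-2 + (-18 - 29/3)*(-24)) = 6/(-2 - 83/3*(-24)) = 6/(-2 + 664) = 6/662 = 6*(1/662) = 3/331 ≈ 0.0090634)
H² = (3/331)² = 9/109561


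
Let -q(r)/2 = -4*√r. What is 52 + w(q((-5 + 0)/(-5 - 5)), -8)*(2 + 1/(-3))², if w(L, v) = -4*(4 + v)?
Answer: 868/9 ≈ 96.444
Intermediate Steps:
q(r) = 8*√r (q(r) = -(-8)*√r = 8*√r)
w(L, v) = -16 - 4*v
52 + w(q((-5 + 0)/(-5 - 5)), -8)*(2 + 1/(-3))² = 52 + (-16 - 4*(-8))*(2 + 1/(-3))² = 52 + (-16 + 32)*(2 - ⅓)² = 52 + 16*(5/3)² = 52 + 16*(25/9) = 52 + 400/9 = 868/9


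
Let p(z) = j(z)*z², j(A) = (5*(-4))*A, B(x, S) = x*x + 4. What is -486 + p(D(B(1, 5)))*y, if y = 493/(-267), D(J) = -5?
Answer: -1362262/267 ≈ -5102.1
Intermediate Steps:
B(x, S) = 4 + x² (B(x, S) = x² + 4 = 4 + x²)
j(A) = -20*A
p(z) = -20*z³ (p(z) = (-20*z)*z² = -20*z³)
y = -493/267 (y = 493*(-1/267) = -493/267 ≈ -1.8464)
-486 + p(D(B(1, 5)))*y = -486 - 20*(-5)³*(-493/267) = -486 - 20*(-125)*(-493/267) = -486 + 2500*(-493/267) = -486 - 1232500/267 = -1362262/267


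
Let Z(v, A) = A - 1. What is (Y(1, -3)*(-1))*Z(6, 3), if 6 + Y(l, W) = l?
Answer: 10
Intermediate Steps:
Z(v, A) = -1 + A
Y(l, W) = -6 + l
(Y(1, -3)*(-1))*Z(6, 3) = ((-6 + 1)*(-1))*(-1 + 3) = -5*(-1)*2 = 5*2 = 10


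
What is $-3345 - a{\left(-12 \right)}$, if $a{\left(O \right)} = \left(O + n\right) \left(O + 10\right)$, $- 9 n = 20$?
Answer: $- \frac{30361}{9} \approx -3373.4$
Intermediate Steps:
$n = - \frac{20}{9}$ ($n = \left(- \frac{1}{9}\right) 20 = - \frac{20}{9} \approx -2.2222$)
$a{\left(O \right)} = \left(10 + O\right) \left(- \frac{20}{9} + O\right)$ ($a{\left(O \right)} = \left(O - \frac{20}{9}\right) \left(O + 10\right) = \left(- \frac{20}{9} + O\right) \left(10 + O\right) = \left(10 + O\right) \left(- \frac{20}{9} + O\right)$)
$-3345 - a{\left(-12 \right)} = -3345 - \left(- \frac{200}{9} + \left(-12\right)^{2} + \frac{70}{9} \left(-12\right)\right) = -3345 - \left(- \frac{200}{9} + 144 - \frac{280}{3}\right) = -3345 - \frac{256}{9} = - \frac{30361}{9}$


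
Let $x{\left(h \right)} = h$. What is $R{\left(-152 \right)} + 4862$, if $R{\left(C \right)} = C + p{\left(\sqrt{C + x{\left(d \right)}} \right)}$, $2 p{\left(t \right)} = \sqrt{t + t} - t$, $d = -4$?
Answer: $4710 + \sqrt[4]{39} \sqrt{i} - i \sqrt{39} \approx 4711.8 - 4.4779 i$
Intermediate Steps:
$p{\left(t \right)} = - \frac{t}{2} + \frac{\sqrt{2} \sqrt{t}}{2}$ ($p{\left(t \right)} = \frac{\sqrt{t + t} - t}{2} = \frac{\sqrt{2 t} - t}{2} = \frac{\sqrt{2} \sqrt{t} - t}{2} = \frac{- t + \sqrt{2} \sqrt{t}}{2} = - \frac{t}{2} + \frac{\sqrt{2} \sqrt{t}}{2}$)
$R{\left(C \right)} = C - \frac{\sqrt{-4 + C}}{2} + \frac{\sqrt{2} \sqrt[4]{-4 + C}}{2}$ ($R{\left(C \right)} = C + \left(- \frac{\sqrt{C - 4}}{2} + \frac{\sqrt{2} \sqrt{\sqrt{C - 4}}}{2}\right) = C + \left(- \frac{\sqrt{-4 + C}}{2} + \frac{\sqrt{2} \sqrt{\sqrt{-4 + C}}}{2}\right) = C + \left(- \frac{\sqrt{-4 + C}}{2} + \frac{\sqrt{2} \sqrt[4]{-4 + C}}{2}\right) = C - \frac{\sqrt{-4 + C}}{2} + \frac{\sqrt{2} \sqrt[4]{-4 + C}}{2}$)
$R{\left(-152 \right)} + 4862 = \left(-152 - \frac{\sqrt{-4 - 152}}{2} + \frac{\sqrt{2} \sqrt[4]{-4 - 152}}{2}\right) + 4862 = \left(-152 - \frac{\sqrt{-156}}{2} + \frac{\sqrt{2} \sqrt[4]{-156}}{2}\right) + 4862 = \left(-152 - \frac{2 i \sqrt{39}}{2} + \frac{\sqrt{2} \sqrt[4]{-39} \sqrt{2}}{2}\right) + 4862 = \left(-152 - i \sqrt{39} + \sqrt[4]{-39}\right) + 4862 = \left(-152 + \sqrt[4]{-39} - i \sqrt{39}\right) + 4862 = 4710 + \sqrt[4]{-39} - i \sqrt{39}$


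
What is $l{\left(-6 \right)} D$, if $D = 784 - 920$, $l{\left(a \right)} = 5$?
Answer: $-680$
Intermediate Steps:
$D = -136$ ($D = 784 - 920 = -136$)
$l{\left(-6 \right)} D = 5 \left(-136\right) = -680$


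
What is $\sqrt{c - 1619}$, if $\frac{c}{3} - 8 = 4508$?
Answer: $\sqrt{11929} \approx 109.22$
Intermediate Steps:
$c = 13548$ ($c = 24 + 3 \cdot 4508 = 24 + 13524 = 13548$)
$\sqrt{c - 1619} = \sqrt{13548 - 1619} = \sqrt{11929}$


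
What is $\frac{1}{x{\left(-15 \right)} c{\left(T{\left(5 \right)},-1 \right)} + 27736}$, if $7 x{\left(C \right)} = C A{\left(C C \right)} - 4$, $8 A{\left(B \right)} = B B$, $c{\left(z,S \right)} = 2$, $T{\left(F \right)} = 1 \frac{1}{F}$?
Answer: $\frac{28}{17201} \approx 0.0016278$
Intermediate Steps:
$T{\left(F \right)} = \frac{1}{F}$
$A{\left(B \right)} = \frac{B^{2}}{8}$ ($A{\left(B \right)} = \frac{B B}{8} = \frac{B^{2}}{8}$)
$x{\left(C \right)} = - \frac{4}{7} + \frac{C^{5}}{56}$ ($x{\left(C \right)} = \frac{C \frac{\left(C C\right)^{2}}{8} - 4}{7} = \frac{C \frac{\left(C^{2}\right)^{2}}{8} - 4}{7} = \frac{C \frac{C^{4}}{8} - 4}{7} = \frac{\frac{C^{5}}{8} - 4}{7} = \frac{-4 + \frac{C^{5}}{8}}{7} = - \frac{4}{7} + \frac{C^{5}}{56}$)
$\frac{1}{x{\left(-15 \right)} c{\left(T{\left(5 \right)},-1 \right)} + 27736} = \frac{1}{\left(- \frac{4}{7} + \frac{\left(-15\right)^{5}}{56}\right) 2 + 27736} = \frac{1}{\left(- \frac{4}{7} + \frac{1}{56} \left(-759375\right)\right) 2 + 27736} = \frac{1}{\left(- \frac{4}{7} - \frac{759375}{56}\right) 2 + 27736} = \frac{1}{\left(- \frac{759407}{56}\right) 2 + 27736} = \frac{1}{- \frac{759407}{28} + 27736} = \frac{1}{\frac{17201}{28}} = \frac{28}{17201}$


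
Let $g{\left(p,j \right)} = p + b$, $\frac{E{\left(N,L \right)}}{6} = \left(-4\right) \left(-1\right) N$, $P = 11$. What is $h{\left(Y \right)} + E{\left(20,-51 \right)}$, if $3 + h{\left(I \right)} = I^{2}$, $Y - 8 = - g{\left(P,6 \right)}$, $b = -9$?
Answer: $513$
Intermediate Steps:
$E{\left(N,L \right)} = 24 N$ ($E{\left(N,L \right)} = 6 \left(-4\right) \left(-1\right) N = 6 \cdot 4 N = 24 N$)
$g{\left(p,j \right)} = -9 + p$ ($g{\left(p,j \right)} = p - 9 = -9 + p$)
$Y = 6$ ($Y = 8 - \left(-9 + 11\right) = 8 - 2 = 6$)
$h{\left(I \right)} = -3 + I^{2}$
$h{\left(Y \right)} + E{\left(20,-51 \right)} = \left(-3 + 6^{2}\right) + 24 \cdot 20 = \left(-3 + 36\right) + 480 = 33 + 480 = 513$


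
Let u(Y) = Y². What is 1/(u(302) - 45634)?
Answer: 1/45570 ≈ 2.1944e-5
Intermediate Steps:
1/(u(302) - 45634) = 1/(302² - 45634) = 1/(91204 - 45634) = 1/45570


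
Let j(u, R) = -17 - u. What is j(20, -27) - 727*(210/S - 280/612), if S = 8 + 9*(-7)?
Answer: 5169221/1683 ≈ 3071.4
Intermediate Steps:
S = -55 (S = 8 - 63 = -55)
j(20, -27) - 727*(210/S - 280/612) = (-17 - 1*20) - 727*(210/(-55) - 280/612) = (-17 - 20) - 727*(210*(-1/55) - 280*1/612) = -37 - 727*(-42/11 - 70/153) = -37 - 727*(-7196/1683) = -37 + 5231492/1683 = 5169221/1683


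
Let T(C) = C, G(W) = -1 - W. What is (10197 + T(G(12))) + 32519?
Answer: 42703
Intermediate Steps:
(10197 + T(G(12))) + 32519 = (10197 + (-1 - 1*12)) + 32519 = (10197 + (-1 - 12)) + 32519 = (10197 - 13) + 32519 = 10184 + 32519 = 42703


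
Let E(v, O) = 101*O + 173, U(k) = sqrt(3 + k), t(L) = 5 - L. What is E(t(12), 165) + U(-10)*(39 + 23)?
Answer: 16838 + 62*I*sqrt(7) ≈ 16838.0 + 164.04*I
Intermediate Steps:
E(v, O) = 173 + 101*O
E(t(12), 165) + U(-10)*(39 + 23) = (173 + 101*165) + sqrt(3 - 10)*(39 + 23) = (173 + 16665) + sqrt(-7)*62 = 16838 + (I*sqrt(7))*62 = 16838 + 62*I*sqrt(7)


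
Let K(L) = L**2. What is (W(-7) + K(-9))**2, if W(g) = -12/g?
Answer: 335241/49 ≈ 6841.7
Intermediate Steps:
(W(-7) + K(-9))**2 = (-12/(-7) + (-9)**2)**2 = (-12*(-1/7) + 81)**2 = (12/7 + 81)**2 = (579/7)**2 = 335241/49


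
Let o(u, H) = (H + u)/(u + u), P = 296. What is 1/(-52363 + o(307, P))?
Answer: -614/32150279 ≈ -1.9098e-5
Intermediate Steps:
o(u, H) = (H + u)/(2*u) (o(u, H) = (H + u)/((2*u)) = (H + u)*(1/(2*u)) = (H + u)/(2*u))
1/(-52363 + o(307, P)) = 1/(-52363 + (1/2)*(296 + 307)/307) = 1/(-52363 + (1/2)*(1/307)*603) = 1/(-52363 + 603/614) = 1/(-32150279/614) = -614/32150279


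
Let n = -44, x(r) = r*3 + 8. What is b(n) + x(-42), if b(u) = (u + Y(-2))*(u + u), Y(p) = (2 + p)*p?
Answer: 3754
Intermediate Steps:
x(r) = 8 + 3*r (x(r) = 3*r + 8 = 8 + 3*r)
Y(p) = p*(2 + p)
b(u) = 2*u² (b(u) = (u - 2*(2 - 2))*(u + u) = (u - 2*0)*(2*u) = (u + 0)*(2*u) = u*(2*u) = 2*u²)
b(n) + x(-42) = 2*(-44)² + (8 + 3*(-42)) = 2*1936 + (8 - 126) = 3872 - 118 = 3754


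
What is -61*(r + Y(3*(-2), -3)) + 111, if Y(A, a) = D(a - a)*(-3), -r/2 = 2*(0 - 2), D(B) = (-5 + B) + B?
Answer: -1292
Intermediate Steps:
D(B) = -5 + 2*B
r = 8 (r = -4*(0 - 2) = -4*(-2) = -2*(-4) = 8)
Y(A, a) = 15 (Y(A, a) = (-5 + 2*(a - a))*(-3) = (-5 + 2*0)*(-3) = (-5 + 0)*(-3) = -5*(-3) = 15)
-61*(r + Y(3*(-2), -3)) + 111 = -61*(8 + 15) + 111 = -61*23 + 111 = -1403 + 111 = -1292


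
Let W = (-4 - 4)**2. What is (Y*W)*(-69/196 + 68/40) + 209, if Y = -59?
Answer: -1195819/245 ≈ -4880.9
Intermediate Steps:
W = 64 (W = (-8)**2 = 64)
(Y*W)*(-69/196 + 68/40) + 209 = (-59*64)*(-69/196 + 68/40) + 209 = -3776*(-69*1/196 + 68*(1/40)) + 209 = -3776*(-69/196 + 17/10) + 209 = -3776*1321/980 + 209 = -1247024/245 + 209 = -1195819/245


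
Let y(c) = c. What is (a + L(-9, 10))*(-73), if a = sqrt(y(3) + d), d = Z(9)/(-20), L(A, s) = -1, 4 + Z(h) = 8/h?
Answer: 73 - 73*sqrt(710)/15 ≈ -56.676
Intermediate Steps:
Z(h) = -4 + 8/h
d = 7/45 (d = (-4 + 8/9)/(-20) = (-4 + 8*(1/9))*(-1/20) = (-4 + 8/9)*(-1/20) = -28/9*(-1/20) = 7/45 ≈ 0.15556)
a = sqrt(710)/15 (a = sqrt(3 + 7/45) = sqrt(142/45) = sqrt(710)/15 ≈ 1.7764)
(a + L(-9, 10))*(-73) = (sqrt(710)/15 - 1)*(-73) = (-1 + sqrt(710)/15)*(-73) = 73 - 73*sqrt(710)/15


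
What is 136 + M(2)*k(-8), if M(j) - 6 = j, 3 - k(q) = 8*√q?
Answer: 160 - 128*I*√2 ≈ 160.0 - 181.02*I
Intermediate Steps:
k(q) = 3 - 8*√q
M(j) = 6 + j
136 + M(2)*k(-8) = 136 + (6 + 2)*(3 - 16*I*√2) = 136 + 8*(3 - 16*I*√2) = 136 + (24 - 128*I*√2) = 160 - 128*I*√2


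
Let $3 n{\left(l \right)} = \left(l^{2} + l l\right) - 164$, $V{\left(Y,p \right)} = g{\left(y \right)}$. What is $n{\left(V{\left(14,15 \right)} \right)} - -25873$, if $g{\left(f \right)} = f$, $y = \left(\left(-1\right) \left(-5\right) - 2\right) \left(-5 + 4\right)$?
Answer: $\frac{77473}{3} \approx 25824.0$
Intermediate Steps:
$y = -3$ ($y = \left(5 - 2\right) \left(-1\right) = 3 \left(-1\right) = -3$)
$V{\left(Y,p \right)} = -3$
$n{\left(l \right)} = - \frac{164}{3} + \frac{2 l^{2}}{3}$ ($n{\left(l \right)} = \frac{\left(l^{2} + l l\right) - 164}{3} = \frac{\left(l^{2} + l^{2}\right) - 164}{3} = \frac{2 l^{2} - 164}{3} = \frac{-164 + 2 l^{2}}{3} = - \frac{164}{3} + \frac{2 l^{2}}{3}$)
$n{\left(V{\left(14,15 \right)} \right)} - -25873 = \left(- \frac{164}{3} + \frac{2 \left(-3\right)^{2}}{3}\right) - -25873 = \left(- \frac{164}{3} + \frac{2}{3} \cdot 9\right) + 25873 = \left(- \frac{164}{3} + 6\right) + 25873 = - \frac{146}{3} + 25873 = \frac{77473}{3}$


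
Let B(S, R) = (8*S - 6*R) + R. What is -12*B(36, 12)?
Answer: -2736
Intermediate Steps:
B(S, R) = -5*R + 8*S (B(S, R) = (-6*R + 8*S) + R = -5*R + 8*S)
-12*B(36, 12) = -12*(-5*12 + 8*36) = -12*(-60 + 288) = -12*228 = -2736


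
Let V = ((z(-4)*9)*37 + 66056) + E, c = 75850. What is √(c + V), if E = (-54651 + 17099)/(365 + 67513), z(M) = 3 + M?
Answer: 29*√2393843789/3771 ≈ 376.26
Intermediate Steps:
E = -18776/33939 (E = -37552/67878 = -37552*1/67878 = -18776/33939 ≈ -0.55323)
V = 2230554121/33939 (V = (((3 - 4)*9)*37 + 66056) - 18776/33939 = (-1*9*37 + 66056) - 18776/33939 = (-9*37 + 66056) - 18776/33939 = (-333 + 66056) - 18776/33939 = 65723 - 18776/33939 = 2230554121/33939 ≈ 65723.)
√(c + V) = √(75850 + 2230554121/33939) = √(4804827271/33939) = 29*√2393843789/3771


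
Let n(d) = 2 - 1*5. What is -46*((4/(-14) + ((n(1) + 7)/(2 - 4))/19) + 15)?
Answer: -89378/133 ≈ -672.01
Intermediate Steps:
n(d) = -3 (n(d) = 2 - 5 = -3)
-46*((4/(-14) + ((n(1) + 7)/(2 - 4))/19) + 15) = -46*((4/(-14) + ((-3 + 7)/(2 - 4))/19) + 15) = -46*((4*(-1/14) + (4/(-2))*(1/19)) + 15) = -46*((-2/7 + (4*(-½))*(1/19)) + 15) = -46*((-2/7 - 2*1/19) + 15) = -46*((-2/7 - 2/19) + 15) = -46*(-52/133 + 15) = -46*1943/133 = -89378/133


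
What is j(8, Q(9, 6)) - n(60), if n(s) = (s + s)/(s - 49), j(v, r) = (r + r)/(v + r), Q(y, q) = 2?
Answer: -578/55 ≈ -10.509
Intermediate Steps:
j(v, r) = 2*r/(r + v) (j(v, r) = (2*r)/(r + v) = 2*r/(r + v))
n(s) = 2*s/(-49 + s) (n(s) = (2*s)/(-49 + s) = 2*s/(-49 + s))
j(8, Q(9, 6)) - n(60) = 2*2/(2 + 8) - 2*60/(-49 + 60) = 2*2/10 - 2*60/11 = 2*2*(⅒) - 2*60/11 = ⅖ - 1*120/11 = ⅖ - 120/11 = -578/55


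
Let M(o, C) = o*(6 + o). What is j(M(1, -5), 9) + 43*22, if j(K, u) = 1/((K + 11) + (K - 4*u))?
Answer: 10405/11 ≈ 945.91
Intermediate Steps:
j(K, u) = 1/(11 - 4*u + 2*K) (j(K, u) = 1/((11 + K) + (K - 4*u)) = 1/(11 - 4*u + 2*K))
j(M(1, -5), 9) + 43*22 = 1/(11 - 4*9 + 2*(1*(6 + 1))) + 43*22 = 1/(11 - 36 + 2*(1*7)) + 946 = 1/(11 - 36 + 2*7) + 946 = 1/(11 - 36 + 14) + 946 = 1/(-11) + 946 = -1/11 + 946 = 10405/11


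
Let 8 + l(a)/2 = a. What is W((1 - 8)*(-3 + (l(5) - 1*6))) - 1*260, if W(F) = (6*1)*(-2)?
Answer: -272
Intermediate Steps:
l(a) = -16 + 2*a
W(F) = -12 (W(F) = 6*(-2) = -12)
W((1 - 8)*(-3 + (l(5) - 1*6))) - 1*260 = -12 - 1*260 = -12 - 260 = -272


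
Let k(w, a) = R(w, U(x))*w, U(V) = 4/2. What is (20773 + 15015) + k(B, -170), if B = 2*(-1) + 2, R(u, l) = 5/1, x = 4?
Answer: 35788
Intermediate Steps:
U(V) = 2 (U(V) = 4*(½) = 2)
R(u, l) = 5 (R(u, l) = 5*1 = 5)
B = 0 (B = -2 + 2 = 0)
k(w, a) = 5*w
(20773 + 15015) + k(B, -170) = (20773 + 15015) + 5*0 = 35788 + 0 = 35788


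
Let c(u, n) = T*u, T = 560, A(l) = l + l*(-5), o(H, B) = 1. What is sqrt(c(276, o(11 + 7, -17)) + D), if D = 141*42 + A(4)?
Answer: sqrt(160466) ≈ 400.58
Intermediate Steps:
A(l) = -4*l (A(l) = l - 5*l = -4*l)
c(u, n) = 560*u
D = 5906 (D = 141*42 - 4*4 = 5922 - 16 = 5906)
sqrt(c(276, o(11 + 7, -17)) + D) = sqrt(560*276 + 5906) = sqrt(154560 + 5906) = sqrt(160466)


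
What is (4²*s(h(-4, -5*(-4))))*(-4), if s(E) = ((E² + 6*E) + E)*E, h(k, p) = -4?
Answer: -3072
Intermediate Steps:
s(E) = E*(E² + 7*E) (s(E) = (E² + 7*E)*E = E*(E² + 7*E))
(4²*s(h(-4, -5*(-4))))*(-4) = (4²*((-4)²*(7 - 4)))*(-4) = (16*(16*3))*(-4) = (16*48)*(-4) = 768*(-4) = -3072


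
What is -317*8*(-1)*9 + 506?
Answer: 23330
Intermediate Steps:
-317*8*(-1)*9 + 506 = -(-2536)*9 + 506 = -317*(-72) + 506 = 22824 + 506 = 23330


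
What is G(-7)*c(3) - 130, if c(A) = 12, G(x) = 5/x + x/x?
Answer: -886/7 ≈ -126.57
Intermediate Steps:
G(x) = 1 + 5/x (G(x) = 5/x + 1 = 1 + 5/x)
G(-7)*c(3) - 130 = ((5 - 7)/(-7))*12 - 130 = -1/7*(-2)*12 - 130 = (2/7)*12 - 130 = 24/7 - 130 = -886/7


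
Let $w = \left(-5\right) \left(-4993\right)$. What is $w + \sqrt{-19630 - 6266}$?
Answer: $24965 + 2 i \sqrt{6474} \approx 24965.0 + 160.92 i$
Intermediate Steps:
$w = 24965$
$w + \sqrt{-19630 - 6266} = 24965 + \sqrt{-19630 - 6266} = 24965 + \sqrt{-25896} = 24965 + 2 i \sqrt{6474}$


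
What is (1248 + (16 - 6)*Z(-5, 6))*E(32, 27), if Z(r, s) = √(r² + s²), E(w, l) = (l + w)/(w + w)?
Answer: 2301/2 + 295*√61/32 ≈ 1222.5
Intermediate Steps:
E(w, l) = (l + w)/(2*w) (E(w, l) = (l + w)/((2*w)) = (l + w)*(1/(2*w)) = (l + w)/(2*w))
(1248 + (16 - 6)*Z(-5, 6))*E(32, 27) = (1248 + (16 - 6)*√((-5)² + 6²))*((½)*(27 + 32)/32) = (1248 + 10*√(25 + 36))*((½)*(1/32)*59) = (1248 + 10*√61)*(59/64) = 2301/2 + 295*√61/32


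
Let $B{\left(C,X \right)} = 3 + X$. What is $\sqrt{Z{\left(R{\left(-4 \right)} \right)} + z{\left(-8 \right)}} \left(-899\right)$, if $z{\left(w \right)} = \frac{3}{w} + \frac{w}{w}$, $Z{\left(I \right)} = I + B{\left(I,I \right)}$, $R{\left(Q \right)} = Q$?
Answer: $- \frac{899 i \sqrt{70}}{4} \approx - 1880.4 i$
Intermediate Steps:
$Z{\left(I \right)} = 3 + 2 I$ ($Z{\left(I \right)} = I + \left(3 + I\right) = 3 + 2 I$)
$z{\left(w \right)} = 1 + \frac{3}{w}$ ($z{\left(w \right)} = \frac{3}{w} + 1 = 1 + \frac{3}{w}$)
$\sqrt{Z{\left(R{\left(-4 \right)} \right)} + z{\left(-8 \right)}} \left(-899\right) = \sqrt{\left(3 + 2 \left(-4\right)\right) + \frac{3 - 8}{-8}} \left(-899\right) = \sqrt{\left(3 - 8\right) - - \frac{5}{8}} \left(-899\right) = \sqrt{-5 + \frac{5}{8}} \left(-899\right) = \sqrt{- \frac{35}{8}} \left(-899\right) = \frac{i \sqrt{70}}{4} \left(-899\right) = - \frac{899 i \sqrt{70}}{4}$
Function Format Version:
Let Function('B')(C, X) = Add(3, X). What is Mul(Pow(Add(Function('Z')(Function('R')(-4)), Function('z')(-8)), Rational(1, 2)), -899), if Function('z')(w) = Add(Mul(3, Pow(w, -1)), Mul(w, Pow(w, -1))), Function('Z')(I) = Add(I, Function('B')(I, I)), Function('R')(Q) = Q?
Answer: Mul(Rational(-899, 4), I, Pow(70, Rational(1, 2))) ≈ Mul(-1880.4, I)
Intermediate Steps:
Function('Z')(I) = Add(3, Mul(2, I)) (Function('Z')(I) = Add(I, Add(3, I)) = Add(3, Mul(2, I)))
Function('z')(w) = Add(1, Mul(3, Pow(w, -1))) (Function('z')(w) = Add(Mul(3, Pow(w, -1)), 1) = Add(1, Mul(3, Pow(w, -1))))
Mul(Pow(Add(Function('Z')(Function('R')(-4)), Function('z')(-8)), Rational(1, 2)), -899) = Mul(Pow(Add(Add(3, Mul(2, -4)), Mul(Pow(-8, -1), Add(3, -8))), Rational(1, 2)), -899) = Mul(Pow(Add(Add(3, -8), Mul(Rational(-1, 8), -5)), Rational(1, 2)), -899) = Mul(Pow(Add(-5, Rational(5, 8)), Rational(1, 2)), -899) = Mul(Pow(Rational(-35, 8), Rational(1, 2)), -899) = Mul(Mul(Rational(1, 4), I, Pow(70, Rational(1, 2))), -899) = Mul(Rational(-899, 4), I, Pow(70, Rational(1, 2)))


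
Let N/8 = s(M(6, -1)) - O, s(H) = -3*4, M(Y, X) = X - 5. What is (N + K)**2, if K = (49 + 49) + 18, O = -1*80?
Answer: 435600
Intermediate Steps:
M(Y, X) = -5 + X
O = -80
s(H) = -12
K = 116 (K = 98 + 18 = 116)
N = 544 (N = 8*(-12 - 1*(-80)) = 8*(-12 + 80) = 8*68 = 544)
(N + K)**2 = (544 + 116)**2 = 660**2 = 435600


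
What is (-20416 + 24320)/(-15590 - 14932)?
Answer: -1952/15261 ≈ -0.12791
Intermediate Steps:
(-20416 + 24320)/(-15590 - 14932) = 3904/(-30522) = 3904*(-1/30522) = -1952/15261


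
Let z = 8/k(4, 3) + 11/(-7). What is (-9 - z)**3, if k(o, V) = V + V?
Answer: -6229504/9261 ≈ -672.66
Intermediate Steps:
k(o, V) = 2*V
z = -5/21 (z = 8/((2*3)) + 11/(-7) = 8/6 + 11*(-1/7) = 8*(1/6) - 11/7 = 4/3 - 11/7 = -5/21 ≈ -0.23810)
(-9 - z)**3 = (-9 - 1*(-5/21))**3 = (-9 + 5/21)**3 = (-184/21)**3 = -6229504/9261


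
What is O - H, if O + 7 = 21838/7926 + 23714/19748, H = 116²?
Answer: -526661299009/39130662 ≈ -13459.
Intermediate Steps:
H = 13456
O = -119111137/39130662 (O = -7 + (21838/7926 + 23714/19748) = -7 + (21838*(1/7926) + 23714*(1/19748)) = -7 + (10919/3963 + 11857/9874) = -7 + 154803497/39130662 = -119111137/39130662 ≈ -3.0439)
O - H = -119111137/39130662 - 1*13456 = -119111137/39130662 - 13456 = -526661299009/39130662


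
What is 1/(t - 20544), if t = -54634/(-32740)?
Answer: -16370/336277963 ≈ -4.8680e-5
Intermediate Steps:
t = 27317/16370 (t = -54634*(-1/32740) = 27317/16370 ≈ 1.6687)
1/(t - 20544) = 1/(27317/16370 - 20544) = 1/(-336277963/16370) = -16370/336277963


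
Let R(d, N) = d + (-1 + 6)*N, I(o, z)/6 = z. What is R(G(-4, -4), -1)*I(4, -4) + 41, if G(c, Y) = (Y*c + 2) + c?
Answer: -175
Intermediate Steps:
I(o, z) = 6*z
G(c, Y) = 2 + c + Y*c (G(c, Y) = (2 + Y*c) + c = 2 + c + Y*c)
R(d, N) = d + 5*N
R(G(-4, -4), -1)*I(4, -4) + 41 = ((2 - 4 - 4*(-4)) + 5*(-1))*(6*(-4)) + 41 = ((2 - 4 + 16) - 5)*(-24) + 41 = (14 - 5)*(-24) + 41 = 9*(-24) + 41 = -216 + 41 = -175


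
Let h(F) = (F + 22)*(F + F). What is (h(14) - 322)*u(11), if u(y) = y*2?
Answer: 15092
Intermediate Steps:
u(y) = 2*y
h(F) = 2*F*(22 + F) (h(F) = (22 + F)*(2*F) = 2*F*(22 + F))
(h(14) - 322)*u(11) = (2*14*(22 + 14) - 322)*(2*11) = (2*14*36 - 322)*22 = (1008 - 322)*22 = 686*22 = 15092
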